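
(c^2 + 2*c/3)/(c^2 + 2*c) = (c + 2/3)/(c + 2)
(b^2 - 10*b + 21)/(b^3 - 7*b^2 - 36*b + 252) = (b - 3)/(b^2 - 36)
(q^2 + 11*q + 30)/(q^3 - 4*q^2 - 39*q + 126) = (q + 5)/(q^2 - 10*q + 21)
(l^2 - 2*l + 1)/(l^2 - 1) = (l - 1)/(l + 1)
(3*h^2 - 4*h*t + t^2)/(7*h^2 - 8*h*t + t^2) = (-3*h + t)/(-7*h + t)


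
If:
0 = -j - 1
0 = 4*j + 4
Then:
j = -1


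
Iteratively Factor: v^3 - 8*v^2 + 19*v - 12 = (v - 3)*(v^2 - 5*v + 4) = (v - 4)*(v - 3)*(v - 1)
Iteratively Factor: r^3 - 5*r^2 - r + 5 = (r - 5)*(r^2 - 1) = (r - 5)*(r - 1)*(r + 1)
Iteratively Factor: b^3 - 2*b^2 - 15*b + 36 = (b + 4)*(b^2 - 6*b + 9) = (b - 3)*(b + 4)*(b - 3)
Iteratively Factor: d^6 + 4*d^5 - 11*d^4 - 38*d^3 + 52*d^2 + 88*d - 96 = (d - 1)*(d^5 + 5*d^4 - 6*d^3 - 44*d^2 + 8*d + 96) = (d - 2)*(d - 1)*(d^4 + 7*d^3 + 8*d^2 - 28*d - 48) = (d - 2)*(d - 1)*(d + 2)*(d^3 + 5*d^2 - 2*d - 24) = (d - 2)*(d - 1)*(d + 2)*(d + 3)*(d^2 + 2*d - 8) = (d - 2)*(d - 1)*(d + 2)*(d + 3)*(d + 4)*(d - 2)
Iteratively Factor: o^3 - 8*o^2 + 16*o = (o)*(o^2 - 8*o + 16) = o*(o - 4)*(o - 4)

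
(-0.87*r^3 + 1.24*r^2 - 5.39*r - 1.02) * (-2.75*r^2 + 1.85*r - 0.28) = 2.3925*r^5 - 5.0195*r^4 + 17.3601*r^3 - 7.5137*r^2 - 0.3778*r + 0.2856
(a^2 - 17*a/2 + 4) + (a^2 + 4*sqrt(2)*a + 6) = 2*a^2 - 17*a/2 + 4*sqrt(2)*a + 10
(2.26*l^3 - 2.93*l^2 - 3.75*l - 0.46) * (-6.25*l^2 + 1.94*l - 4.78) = -14.125*l^5 + 22.6969*l^4 + 6.9505*l^3 + 9.6054*l^2 + 17.0326*l + 2.1988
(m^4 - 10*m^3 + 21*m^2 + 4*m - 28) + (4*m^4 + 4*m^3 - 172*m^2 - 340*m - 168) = 5*m^4 - 6*m^3 - 151*m^2 - 336*m - 196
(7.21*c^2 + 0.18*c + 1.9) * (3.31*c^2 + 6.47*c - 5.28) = 23.8651*c^4 + 47.2445*c^3 - 30.6152*c^2 + 11.3426*c - 10.032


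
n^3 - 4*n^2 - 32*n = n*(n - 8)*(n + 4)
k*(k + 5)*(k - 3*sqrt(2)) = k^3 - 3*sqrt(2)*k^2 + 5*k^2 - 15*sqrt(2)*k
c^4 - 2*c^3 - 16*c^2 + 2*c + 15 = (c - 5)*(c - 1)*(c + 1)*(c + 3)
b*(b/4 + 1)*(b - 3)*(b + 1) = b^4/4 + b^3/2 - 11*b^2/4 - 3*b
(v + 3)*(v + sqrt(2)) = v^2 + sqrt(2)*v + 3*v + 3*sqrt(2)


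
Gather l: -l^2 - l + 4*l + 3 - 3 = -l^2 + 3*l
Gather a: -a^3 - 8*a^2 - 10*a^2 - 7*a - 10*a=-a^3 - 18*a^2 - 17*a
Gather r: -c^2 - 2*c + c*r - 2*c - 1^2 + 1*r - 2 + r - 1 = -c^2 - 4*c + r*(c + 2) - 4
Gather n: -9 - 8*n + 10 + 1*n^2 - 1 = n^2 - 8*n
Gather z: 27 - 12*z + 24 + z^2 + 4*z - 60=z^2 - 8*z - 9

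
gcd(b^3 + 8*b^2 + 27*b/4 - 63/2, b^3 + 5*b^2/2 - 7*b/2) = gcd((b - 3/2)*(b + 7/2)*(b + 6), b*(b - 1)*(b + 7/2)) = b + 7/2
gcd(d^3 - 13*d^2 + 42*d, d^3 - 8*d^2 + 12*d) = d^2 - 6*d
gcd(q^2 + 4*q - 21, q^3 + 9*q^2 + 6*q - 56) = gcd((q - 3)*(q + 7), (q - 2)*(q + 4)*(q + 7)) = q + 7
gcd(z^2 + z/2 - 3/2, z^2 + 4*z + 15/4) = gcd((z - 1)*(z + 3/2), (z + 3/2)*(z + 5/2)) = z + 3/2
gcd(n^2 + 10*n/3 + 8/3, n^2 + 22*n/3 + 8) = n + 4/3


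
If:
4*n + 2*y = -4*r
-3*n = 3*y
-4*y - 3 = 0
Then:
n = 3/4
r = -3/8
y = -3/4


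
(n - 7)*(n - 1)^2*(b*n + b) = b*n^4 - 8*b*n^3 + 6*b*n^2 + 8*b*n - 7*b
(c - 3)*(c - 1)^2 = c^3 - 5*c^2 + 7*c - 3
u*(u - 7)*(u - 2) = u^3 - 9*u^2 + 14*u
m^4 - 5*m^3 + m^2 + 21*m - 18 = (m - 3)^2*(m - 1)*(m + 2)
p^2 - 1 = (p - 1)*(p + 1)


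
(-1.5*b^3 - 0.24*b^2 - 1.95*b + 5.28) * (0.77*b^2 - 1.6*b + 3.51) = -1.155*b^5 + 2.2152*b^4 - 6.3825*b^3 + 6.3432*b^2 - 15.2925*b + 18.5328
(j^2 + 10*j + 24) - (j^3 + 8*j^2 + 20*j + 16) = -j^3 - 7*j^2 - 10*j + 8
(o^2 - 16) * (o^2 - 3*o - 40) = o^4 - 3*o^3 - 56*o^2 + 48*o + 640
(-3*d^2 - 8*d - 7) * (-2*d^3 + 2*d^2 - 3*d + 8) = 6*d^5 + 10*d^4 + 7*d^3 - 14*d^2 - 43*d - 56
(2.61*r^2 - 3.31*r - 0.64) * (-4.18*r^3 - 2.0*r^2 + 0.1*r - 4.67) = -10.9098*r^5 + 8.6158*r^4 + 9.5562*r^3 - 11.2397*r^2 + 15.3937*r + 2.9888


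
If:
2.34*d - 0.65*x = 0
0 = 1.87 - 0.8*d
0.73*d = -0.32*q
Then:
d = 2.34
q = -5.33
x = 8.42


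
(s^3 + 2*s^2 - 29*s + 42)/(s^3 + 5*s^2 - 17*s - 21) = (s - 2)/(s + 1)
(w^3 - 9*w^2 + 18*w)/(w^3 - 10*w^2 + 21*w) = (w - 6)/(w - 7)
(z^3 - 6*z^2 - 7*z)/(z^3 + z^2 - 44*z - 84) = z*(z + 1)/(z^2 + 8*z + 12)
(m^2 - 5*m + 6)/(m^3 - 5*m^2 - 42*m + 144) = (m - 2)/(m^2 - 2*m - 48)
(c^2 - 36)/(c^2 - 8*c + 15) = (c^2 - 36)/(c^2 - 8*c + 15)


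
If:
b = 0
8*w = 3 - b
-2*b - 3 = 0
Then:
No Solution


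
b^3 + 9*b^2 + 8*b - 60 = (b - 2)*(b + 5)*(b + 6)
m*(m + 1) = m^2 + m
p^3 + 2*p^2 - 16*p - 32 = (p - 4)*(p + 2)*(p + 4)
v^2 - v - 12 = (v - 4)*(v + 3)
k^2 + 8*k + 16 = (k + 4)^2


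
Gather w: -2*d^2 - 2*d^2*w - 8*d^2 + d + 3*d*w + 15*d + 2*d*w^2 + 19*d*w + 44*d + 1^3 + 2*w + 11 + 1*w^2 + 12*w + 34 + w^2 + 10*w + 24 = -10*d^2 + 60*d + w^2*(2*d + 2) + w*(-2*d^2 + 22*d + 24) + 70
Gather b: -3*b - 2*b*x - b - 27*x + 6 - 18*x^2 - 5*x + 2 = b*(-2*x - 4) - 18*x^2 - 32*x + 8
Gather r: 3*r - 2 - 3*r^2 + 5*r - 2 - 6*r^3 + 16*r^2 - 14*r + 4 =-6*r^3 + 13*r^2 - 6*r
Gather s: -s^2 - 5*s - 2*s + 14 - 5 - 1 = -s^2 - 7*s + 8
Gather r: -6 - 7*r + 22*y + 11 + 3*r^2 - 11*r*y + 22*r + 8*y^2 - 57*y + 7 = 3*r^2 + r*(15 - 11*y) + 8*y^2 - 35*y + 12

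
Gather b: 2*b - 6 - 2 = 2*b - 8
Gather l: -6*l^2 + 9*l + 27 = -6*l^2 + 9*l + 27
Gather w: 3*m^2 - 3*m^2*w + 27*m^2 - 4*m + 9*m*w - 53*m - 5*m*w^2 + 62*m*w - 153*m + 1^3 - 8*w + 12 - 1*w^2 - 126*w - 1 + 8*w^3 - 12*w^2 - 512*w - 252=30*m^2 - 210*m + 8*w^3 + w^2*(-5*m - 13) + w*(-3*m^2 + 71*m - 646) - 240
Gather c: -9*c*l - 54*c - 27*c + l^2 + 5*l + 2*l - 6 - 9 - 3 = c*(-9*l - 81) + l^2 + 7*l - 18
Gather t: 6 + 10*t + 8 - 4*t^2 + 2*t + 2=-4*t^2 + 12*t + 16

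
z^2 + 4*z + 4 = (z + 2)^2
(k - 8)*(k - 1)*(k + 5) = k^3 - 4*k^2 - 37*k + 40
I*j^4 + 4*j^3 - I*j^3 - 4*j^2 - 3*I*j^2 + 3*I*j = j*(j - 3*I)*(j - I)*(I*j - I)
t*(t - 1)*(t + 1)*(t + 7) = t^4 + 7*t^3 - t^2 - 7*t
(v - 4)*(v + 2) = v^2 - 2*v - 8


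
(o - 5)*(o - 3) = o^2 - 8*o + 15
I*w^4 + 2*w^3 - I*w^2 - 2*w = w*(w - 1)*(w - 2*I)*(I*w + I)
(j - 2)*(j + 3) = j^2 + j - 6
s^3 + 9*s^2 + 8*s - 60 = (s - 2)*(s + 5)*(s + 6)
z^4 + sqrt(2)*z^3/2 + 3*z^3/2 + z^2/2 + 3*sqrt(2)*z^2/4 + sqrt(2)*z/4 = z*(z + 1/2)*(z + 1)*(z + sqrt(2)/2)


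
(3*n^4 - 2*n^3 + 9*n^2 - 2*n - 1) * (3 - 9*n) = -27*n^5 + 27*n^4 - 87*n^3 + 45*n^2 + 3*n - 3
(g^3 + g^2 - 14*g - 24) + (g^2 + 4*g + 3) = g^3 + 2*g^2 - 10*g - 21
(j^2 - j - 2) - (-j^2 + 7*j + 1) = 2*j^2 - 8*j - 3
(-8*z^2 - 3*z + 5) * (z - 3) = -8*z^3 + 21*z^2 + 14*z - 15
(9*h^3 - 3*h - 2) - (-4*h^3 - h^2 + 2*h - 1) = 13*h^3 + h^2 - 5*h - 1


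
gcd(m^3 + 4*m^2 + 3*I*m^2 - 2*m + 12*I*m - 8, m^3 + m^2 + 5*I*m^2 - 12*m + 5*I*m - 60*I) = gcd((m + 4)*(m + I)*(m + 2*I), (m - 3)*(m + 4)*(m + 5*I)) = m + 4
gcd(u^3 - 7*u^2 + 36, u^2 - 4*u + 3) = u - 3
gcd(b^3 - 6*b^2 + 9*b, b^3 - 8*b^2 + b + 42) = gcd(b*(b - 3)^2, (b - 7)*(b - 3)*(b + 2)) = b - 3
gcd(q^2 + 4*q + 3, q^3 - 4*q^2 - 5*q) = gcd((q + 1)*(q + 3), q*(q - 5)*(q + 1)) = q + 1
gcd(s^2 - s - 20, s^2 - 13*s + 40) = s - 5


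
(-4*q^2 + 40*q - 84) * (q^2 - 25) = -4*q^4 + 40*q^3 + 16*q^2 - 1000*q + 2100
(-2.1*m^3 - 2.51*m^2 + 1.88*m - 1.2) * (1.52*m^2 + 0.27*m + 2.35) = -3.192*m^5 - 4.3822*m^4 - 2.7551*m^3 - 7.2149*m^2 + 4.094*m - 2.82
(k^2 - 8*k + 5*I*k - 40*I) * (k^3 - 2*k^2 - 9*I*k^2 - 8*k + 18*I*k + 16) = k^5 - 10*k^4 - 4*I*k^4 + 53*k^3 + 40*I*k^3 - 370*k^2 - 104*I*k^2 + 592*k + 400*I*k - 640*I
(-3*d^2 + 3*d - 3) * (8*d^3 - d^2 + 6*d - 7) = -24*d^5 + 27*d^4 - 45*d^3 + 42*d^2 - 39*d + 21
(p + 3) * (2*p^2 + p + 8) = 2*p^3 + 7*p^2 + 11*p + 24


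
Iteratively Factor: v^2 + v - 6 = (v + 3)*(v - 2)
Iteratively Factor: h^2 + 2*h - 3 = (h + 3)*(h - 1)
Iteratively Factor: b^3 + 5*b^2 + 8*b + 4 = (b + 2)*(b^2 + 3*b + 2) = (b + 1)*(b + 2)*(b + 2)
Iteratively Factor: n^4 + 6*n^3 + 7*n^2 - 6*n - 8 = (n + 1)*(n^3 + 5*n^2 + 2*n - 8) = (n - 1)*(n + 1)*(n^2 + 6*n + 8) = (n - 1)*(n + 1)*(n + 4)*(n + 2)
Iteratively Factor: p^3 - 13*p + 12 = (p + 4)*(p^2 - 4*p + 3) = (p - 1)*(p + 4)*(p - 3)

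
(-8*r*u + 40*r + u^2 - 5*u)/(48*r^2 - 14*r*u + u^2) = (5 - u)/(6*r - u)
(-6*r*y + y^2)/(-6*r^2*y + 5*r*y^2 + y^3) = (-6*r + y)/(-6*r^2 + 5*r*y + y^2)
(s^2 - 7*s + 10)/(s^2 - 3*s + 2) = (s - 5)/(s - 1)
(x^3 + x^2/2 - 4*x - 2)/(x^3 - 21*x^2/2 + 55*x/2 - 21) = (2*x^2 + 5*x + 2)/(2*x^2 - 17*x + 21)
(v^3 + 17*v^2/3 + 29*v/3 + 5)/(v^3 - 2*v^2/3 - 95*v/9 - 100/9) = 3*(v^2 + 4*v + 3)/(3*v^2 - 7*v - 20)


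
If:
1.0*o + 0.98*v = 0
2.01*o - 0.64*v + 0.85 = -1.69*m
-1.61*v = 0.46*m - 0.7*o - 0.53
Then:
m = -0.11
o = -0.25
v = 0.25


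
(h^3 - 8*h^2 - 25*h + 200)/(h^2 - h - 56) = (h^2 - 25)/(h + 7)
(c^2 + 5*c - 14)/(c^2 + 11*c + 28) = (c - 2)/(c + 4)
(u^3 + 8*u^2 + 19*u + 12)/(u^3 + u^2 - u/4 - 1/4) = 4*(u^2 + 7*u + 12)/(4*u^2 - 1)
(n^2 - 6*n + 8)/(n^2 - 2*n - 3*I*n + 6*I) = (n - 4)/(n - 3*I)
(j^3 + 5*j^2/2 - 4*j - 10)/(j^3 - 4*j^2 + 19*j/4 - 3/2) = 2*(2*j^2 + 9*j + 10)/(4*j^2 - 8*j + 3)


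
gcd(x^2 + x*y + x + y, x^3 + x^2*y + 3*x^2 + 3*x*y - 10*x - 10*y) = x + y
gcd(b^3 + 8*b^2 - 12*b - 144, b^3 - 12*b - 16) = b - 4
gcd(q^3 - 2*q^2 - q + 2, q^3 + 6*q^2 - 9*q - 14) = q^2 - q - 2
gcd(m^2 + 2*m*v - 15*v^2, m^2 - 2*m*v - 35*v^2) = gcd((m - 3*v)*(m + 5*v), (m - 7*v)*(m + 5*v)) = m + 5*v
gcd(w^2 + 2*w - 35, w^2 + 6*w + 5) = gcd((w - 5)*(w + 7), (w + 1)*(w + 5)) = 1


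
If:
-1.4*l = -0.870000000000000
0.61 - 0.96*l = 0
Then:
No Solution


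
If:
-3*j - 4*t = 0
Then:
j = -4*t/3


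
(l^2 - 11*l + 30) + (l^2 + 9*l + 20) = 2*l^2 - 2*l + 50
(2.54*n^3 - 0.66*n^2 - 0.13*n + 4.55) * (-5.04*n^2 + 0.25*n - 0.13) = -12.8016*n^5 + 3.9614*n^4 + 0.16*n^3 - 22.8787*n^2 + 1.1544*n - 0.5915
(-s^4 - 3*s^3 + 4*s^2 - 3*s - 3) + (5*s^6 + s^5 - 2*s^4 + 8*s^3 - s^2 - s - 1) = 5*s^6 + s^5 - 3*s^4 + 5*s^3 + 3*s^2 - 4*s - 4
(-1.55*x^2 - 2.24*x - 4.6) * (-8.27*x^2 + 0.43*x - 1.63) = 12.8185*x^4 + 17.8583*x^3 + 39.6053*x^2 + 1.6732*x + 7.498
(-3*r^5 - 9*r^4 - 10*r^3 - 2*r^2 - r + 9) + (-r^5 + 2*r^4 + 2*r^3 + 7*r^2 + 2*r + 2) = -4*r^5 - 7*r^4 - 8*r^3 + 5*r^2 + r + 11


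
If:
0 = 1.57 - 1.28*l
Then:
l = 1.23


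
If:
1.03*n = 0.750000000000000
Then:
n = 0.73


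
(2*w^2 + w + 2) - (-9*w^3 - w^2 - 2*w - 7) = 9*w^3 + 3*w^2 + 3*w + 9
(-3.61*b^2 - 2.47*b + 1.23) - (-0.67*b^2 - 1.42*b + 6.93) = -2.94*b^2 - 1.05*b - 5.7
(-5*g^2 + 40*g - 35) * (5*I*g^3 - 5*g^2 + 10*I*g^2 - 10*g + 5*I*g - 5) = -25*I*g^5 + 25*g^4 + 150*I*g^4 - 150*g^3 + 200*I*g^3 - 200*g^2 - 150*I*g^2 + 150*g - 175*I*g + 175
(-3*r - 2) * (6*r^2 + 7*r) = -18*r^3 - 33*r^2 - 14*r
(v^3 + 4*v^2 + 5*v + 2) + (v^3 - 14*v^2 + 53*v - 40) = 2*v^3 - 10*v^2 + 58*v - 38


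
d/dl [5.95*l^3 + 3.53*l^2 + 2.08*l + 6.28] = 17.85*l^2 + 7.06*l + 2.08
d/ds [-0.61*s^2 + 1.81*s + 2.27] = 1.81 - 1.22*s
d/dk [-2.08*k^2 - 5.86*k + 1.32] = -4.16*k - 5.86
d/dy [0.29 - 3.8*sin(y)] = -3.8*cos(y)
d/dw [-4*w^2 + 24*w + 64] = 24 - 8*w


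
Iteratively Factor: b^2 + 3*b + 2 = (b + 2)*(b + 1)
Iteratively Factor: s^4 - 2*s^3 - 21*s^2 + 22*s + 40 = (s + 1)*(s^3 - 3*s^2 - 18*s + 40) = (s - 2)*(s + 1)*(s^2 - s - 20) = (s - 5)*(s - 2)*(s + 1)*(s + 4)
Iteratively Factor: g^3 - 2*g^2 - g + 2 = (g + 1)*(g^2 - 3*g + 2) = (g - 1)*(g + 1)*(g - 2)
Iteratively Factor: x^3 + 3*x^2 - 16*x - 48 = (x - 4)*(x^2 + 7*x + 12) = (x - 4)*(x + 3)*(x + 4)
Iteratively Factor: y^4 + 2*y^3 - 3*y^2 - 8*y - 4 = (y + 1)*(y^3 + y^2 - 4*y - 4) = (y + 1)^2*(y^2 - 4) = (y - 2)*(y + 1)^2*(y + 2)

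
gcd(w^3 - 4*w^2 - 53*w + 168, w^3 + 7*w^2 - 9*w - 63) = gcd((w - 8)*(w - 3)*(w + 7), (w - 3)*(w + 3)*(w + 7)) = w^2 + 4*w - 21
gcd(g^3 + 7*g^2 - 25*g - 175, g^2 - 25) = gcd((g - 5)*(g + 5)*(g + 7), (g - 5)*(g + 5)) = g^2 - 25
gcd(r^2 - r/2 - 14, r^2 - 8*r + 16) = r - 4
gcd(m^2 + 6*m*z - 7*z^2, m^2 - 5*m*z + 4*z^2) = -m + z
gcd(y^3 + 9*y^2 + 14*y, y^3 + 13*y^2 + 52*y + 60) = y + 2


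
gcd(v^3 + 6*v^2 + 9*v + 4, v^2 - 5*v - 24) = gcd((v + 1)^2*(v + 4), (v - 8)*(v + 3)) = 1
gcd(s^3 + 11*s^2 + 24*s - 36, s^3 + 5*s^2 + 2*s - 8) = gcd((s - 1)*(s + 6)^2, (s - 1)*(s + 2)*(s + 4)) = s - 1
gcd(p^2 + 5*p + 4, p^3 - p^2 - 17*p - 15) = p + 1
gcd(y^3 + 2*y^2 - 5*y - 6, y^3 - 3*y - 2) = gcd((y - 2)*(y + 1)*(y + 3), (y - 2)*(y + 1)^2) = y^2 - y - 2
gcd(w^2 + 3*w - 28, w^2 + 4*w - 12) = 1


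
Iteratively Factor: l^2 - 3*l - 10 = (l - 5)*(l + 2)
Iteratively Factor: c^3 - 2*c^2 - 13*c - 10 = (c + 1)*(c^2 - 3*c - 10) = (c - 5)*(c + 1)*(c + 2)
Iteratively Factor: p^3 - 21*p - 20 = (p - 5)*(p^2 + 5*p + 4) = (p - 5)*(p + 1)*(p + 4)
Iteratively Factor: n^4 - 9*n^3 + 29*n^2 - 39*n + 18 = (n - 3)*(n^3 - 6*n^2 + 11*n - 6) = (n - 3)^2*(n^2 - 3*n + 2) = (n - 3)^2*(n - 1)*(n - 2)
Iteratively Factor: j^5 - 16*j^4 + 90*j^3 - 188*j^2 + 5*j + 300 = (j - 5)*(j^4 - 11*j^3 + 35*j^2 - 13*j - 60) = (j - 5)^2*(j^3 - 6*j^2 + 5*j + 12) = (j - 5)^2*(j - 3)*(j^2 - 3*j - 4) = (j - 5)^2*(j - 3)*(j + 1)*(j - 4)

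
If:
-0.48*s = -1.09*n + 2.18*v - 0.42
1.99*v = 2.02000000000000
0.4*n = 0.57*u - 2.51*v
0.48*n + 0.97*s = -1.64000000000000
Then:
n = 0.74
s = -2.06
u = 4.99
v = 1.02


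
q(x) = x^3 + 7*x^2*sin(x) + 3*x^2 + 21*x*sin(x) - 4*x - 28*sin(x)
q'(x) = 7*x^2*cos(x) + 3*x^2 + 14*x*sin(x) + 21*x*cos(x) + 6*x + 21*sin(x) - 28*cos(x) - 4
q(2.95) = 58.04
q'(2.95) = -41.46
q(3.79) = -9.51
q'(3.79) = -104.16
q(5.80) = 119.85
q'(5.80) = 375.82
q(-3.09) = 12.84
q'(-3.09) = 33.27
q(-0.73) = 30.54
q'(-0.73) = -43.48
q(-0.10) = 3.43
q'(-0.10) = -36.41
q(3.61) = 8.93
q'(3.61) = -99.60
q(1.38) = 16.87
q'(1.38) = 52.30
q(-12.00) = -857.37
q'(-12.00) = 891.45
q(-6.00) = -56.62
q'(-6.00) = 144.49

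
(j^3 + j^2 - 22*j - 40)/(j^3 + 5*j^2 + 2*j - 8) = (j - 5)/(j - 1)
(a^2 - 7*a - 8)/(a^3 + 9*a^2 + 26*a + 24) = (a^2 - 7*a - 8)/(a^3 + 9*a^2 + 26*a + 24)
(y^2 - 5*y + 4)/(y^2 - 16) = (y - 1)/(y + 4)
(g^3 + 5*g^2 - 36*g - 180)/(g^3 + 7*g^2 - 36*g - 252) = (g + 5)/(g + 7)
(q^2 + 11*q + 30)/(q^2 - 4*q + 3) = (q^2 + 11*q + 30)/(q^2 - 4*q + 3)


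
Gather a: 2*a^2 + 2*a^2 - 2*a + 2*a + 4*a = 4*a^2 + 4*a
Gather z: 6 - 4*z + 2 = 8 - 4*z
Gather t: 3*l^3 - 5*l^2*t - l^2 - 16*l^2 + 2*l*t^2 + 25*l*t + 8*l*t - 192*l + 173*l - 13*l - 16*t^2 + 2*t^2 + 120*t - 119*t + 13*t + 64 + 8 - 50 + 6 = 3*l^3 - 17*l^2 - 32*l + t^2*(2*l - 14) + t*(-5*l^2 + 33*l + 14) + 28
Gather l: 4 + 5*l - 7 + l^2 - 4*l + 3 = l^2 + l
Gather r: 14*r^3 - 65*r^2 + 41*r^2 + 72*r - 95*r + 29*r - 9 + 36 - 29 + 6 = 14*r^3 - 24*r^2 + 6*r + 4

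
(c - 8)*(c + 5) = c^2 - 3*c - 40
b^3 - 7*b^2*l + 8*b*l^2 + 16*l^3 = (b - 4*l)^2*(b + l)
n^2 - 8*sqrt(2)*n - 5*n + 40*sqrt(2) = (n - 5)*(n - 8*sqrt(2))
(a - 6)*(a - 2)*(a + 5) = a^3 - 3*a^2 - 28*a + 60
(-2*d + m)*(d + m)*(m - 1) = -2*d^2*m + 2*d^2 - d*m^2 + d*m + m^3 - m^2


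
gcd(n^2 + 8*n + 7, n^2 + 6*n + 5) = n + 1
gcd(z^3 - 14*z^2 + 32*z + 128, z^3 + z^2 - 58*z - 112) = z^2 - 6*z - 16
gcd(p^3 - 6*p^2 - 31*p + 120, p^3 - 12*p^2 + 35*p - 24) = p^2 - 11*p + 24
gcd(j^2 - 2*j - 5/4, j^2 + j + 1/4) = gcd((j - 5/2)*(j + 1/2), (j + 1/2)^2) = j + 1/2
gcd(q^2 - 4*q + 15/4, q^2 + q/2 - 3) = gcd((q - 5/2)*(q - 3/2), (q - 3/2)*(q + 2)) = q - 3/2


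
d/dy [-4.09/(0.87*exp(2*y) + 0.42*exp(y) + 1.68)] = (7.1166*exp(y) + 1.7178)*exp(y)/(0.87*exp(2*y) + 0.42*exp(y) + 1.68)^2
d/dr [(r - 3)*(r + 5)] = 2*r + 2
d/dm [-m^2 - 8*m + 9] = -2*m - 8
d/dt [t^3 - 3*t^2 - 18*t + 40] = 3*t^2 - 6*t - 18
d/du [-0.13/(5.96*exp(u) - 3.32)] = 0.7748*exp(u)/(5.96*exp(u) - 3.32)^2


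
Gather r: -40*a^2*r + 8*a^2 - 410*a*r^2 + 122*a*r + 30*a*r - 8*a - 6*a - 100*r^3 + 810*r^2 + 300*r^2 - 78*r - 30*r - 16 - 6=8*a^2 - 14*a - 100*r^3 + r^2*(1110 - 410*a) + r*(-40*a^2 + 152*a - 108) - 22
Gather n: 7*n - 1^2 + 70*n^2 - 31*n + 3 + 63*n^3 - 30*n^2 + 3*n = 63*n^3 + 40*n^2 - 21*n + 2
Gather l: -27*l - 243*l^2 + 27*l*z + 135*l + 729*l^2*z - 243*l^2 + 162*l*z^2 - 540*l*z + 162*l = l^2*(729*z - 486) + l*(162*z^2 - 513*z + 270)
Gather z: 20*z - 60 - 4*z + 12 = 16*z - 48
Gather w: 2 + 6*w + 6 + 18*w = 24*w + 8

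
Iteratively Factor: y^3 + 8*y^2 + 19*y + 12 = (y + 1)*(y^2 + 7*y + 12) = (y + 1)*(y + 4)*(y + 3)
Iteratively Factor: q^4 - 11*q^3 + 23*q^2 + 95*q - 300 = (q - 5)*(q^3 - 6*q^2 - 7*q + 60) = (q - 5)*(q + 3)*(q^2 - 9*q + 20) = (q - 5)^2*(q + 3)*(q - 4)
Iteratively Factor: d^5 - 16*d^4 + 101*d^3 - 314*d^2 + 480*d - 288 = (d - 3)*(d^4 - 13*d^3 + 62*d^2 - 128*d + 96) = (d - 4)*(d - 3)*(d^3 - 9*d^2 + 26*d - 24) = (d - 4)^2*(d - 3)*(d^2 - 5*d + 6) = (d - 4)^2*(d - 3)^2*(d - 2)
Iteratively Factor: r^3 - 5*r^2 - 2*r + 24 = (r + 2)*(r^2 - 7*r + 12) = (r - 4)*(r + 2)*(r - 3)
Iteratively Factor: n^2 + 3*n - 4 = (n + 4)*(n - 1)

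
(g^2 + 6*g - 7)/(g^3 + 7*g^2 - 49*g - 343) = (g - 1)/(g^2 - 49)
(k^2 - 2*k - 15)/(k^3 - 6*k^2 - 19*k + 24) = (k - 5)/(k^2 - 9*k + 8)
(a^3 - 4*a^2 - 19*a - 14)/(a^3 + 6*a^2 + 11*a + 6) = (a - 7)/(a + 3)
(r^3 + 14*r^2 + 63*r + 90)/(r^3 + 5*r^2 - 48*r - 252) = (r^2 + 8*r + 15)/(r^2 - r - 42)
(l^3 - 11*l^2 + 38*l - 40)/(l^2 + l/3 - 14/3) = 3*(l^2 - 9*l + 20)/(3*l + 7)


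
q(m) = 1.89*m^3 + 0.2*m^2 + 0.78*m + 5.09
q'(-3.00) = 50.61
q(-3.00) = -46.48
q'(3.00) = 53.01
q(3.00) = 60.26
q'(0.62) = 3.21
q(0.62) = 6.10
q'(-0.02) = 0.77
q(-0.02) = 5.07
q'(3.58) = 74.88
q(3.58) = 97.16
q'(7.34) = 309.19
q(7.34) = 768.98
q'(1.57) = 15.38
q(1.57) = 14.12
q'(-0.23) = 0.99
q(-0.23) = 4.90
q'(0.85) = 5.22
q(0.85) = 7.06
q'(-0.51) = 2.05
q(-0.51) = 4.49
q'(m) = 5.67*m^2 + 0.4*m + 0.78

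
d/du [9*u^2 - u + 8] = 18*u - 1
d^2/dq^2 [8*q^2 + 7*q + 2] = 16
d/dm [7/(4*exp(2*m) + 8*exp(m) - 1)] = -56*(exp(m) + 1)*exp(m)/(4*exp(2*m) + 8*exp(m) - 1)^2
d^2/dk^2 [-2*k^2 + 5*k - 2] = -4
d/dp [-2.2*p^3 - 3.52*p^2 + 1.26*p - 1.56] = -6.6*p^2 - 7.04*p + 1.26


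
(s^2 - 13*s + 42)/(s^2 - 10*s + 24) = (s - 7)/(s - 4)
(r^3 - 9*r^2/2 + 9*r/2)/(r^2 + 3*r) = (2*r^2 - 9*r + 9)/(2*(r + 3))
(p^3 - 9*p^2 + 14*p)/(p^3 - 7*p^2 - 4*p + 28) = p/(p + 2)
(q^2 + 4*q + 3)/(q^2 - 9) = (q + 1)/(q - 3)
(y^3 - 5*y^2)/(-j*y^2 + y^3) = (5 - y)/(j - y)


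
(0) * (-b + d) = 0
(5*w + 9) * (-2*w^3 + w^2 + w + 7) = -10*w^4 - 13*w^3 + 14*w^2 + 44*w + 63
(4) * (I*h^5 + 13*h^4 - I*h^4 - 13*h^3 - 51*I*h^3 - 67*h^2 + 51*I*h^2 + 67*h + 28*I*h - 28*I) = 4*I*h^5 + 52*h^4 - 4*I*h^4 - 52*h^3 - 204*I*h^3 - 268*h^2 + 204*I*h^2 + 268*h + 112*I*h - 112*I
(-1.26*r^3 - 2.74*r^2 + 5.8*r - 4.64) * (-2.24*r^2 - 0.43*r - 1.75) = 2.8224*r^5 + 6.6794*r^4 - 9.6088*r^3 + 12.6946*r^2 - 8.1548*r + 8.12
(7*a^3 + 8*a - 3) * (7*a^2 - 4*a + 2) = 49*a^5 - 28*a^4 + 70*a^3 - 53*a^2 + 28*a - 6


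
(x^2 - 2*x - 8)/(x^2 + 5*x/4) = 4*(x^2 - 2*x - 8)/(x*(4*x + 5))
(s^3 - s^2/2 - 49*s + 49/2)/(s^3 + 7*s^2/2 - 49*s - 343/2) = (2*s - 1)/(2*s + 7)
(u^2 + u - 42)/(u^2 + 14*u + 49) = (u - 6)/(u + 7)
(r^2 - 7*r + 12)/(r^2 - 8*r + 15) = (r - 4)/(r - 5)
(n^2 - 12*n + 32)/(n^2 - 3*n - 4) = (n - 8)/(n + 1)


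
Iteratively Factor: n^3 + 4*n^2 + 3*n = (n + 1)*(n^2 + 3*n) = (n + 1)*(n + 3)*(n)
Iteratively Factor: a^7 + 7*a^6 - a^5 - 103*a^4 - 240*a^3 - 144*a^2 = (a - 4)*(a^6 + 11*a^5 + 43*a^4 + 69*a^3 + 36*a^2) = (a - 4)*(a + 3)*(a^5 + 8*a^4 + 19*a^3 + 12*a^2) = a*(a - 4)*(a + 3)*(a^4 + 8*a^3 + 19*a^2 + 12*a) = a*(a - 4)*(a + 3)^2*(a^3 + 5*a^2 + 4*a) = a*(a - 4)*(a + 1)*(a + 3)^2*(a^2 + 4*a) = a*(a - 4)*(a + 1)*(a + 3)^2*(a + 4)*(a)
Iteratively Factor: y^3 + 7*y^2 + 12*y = (y)*(y^2 + 7*y + 12) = y*(y + 3)*(y + 4)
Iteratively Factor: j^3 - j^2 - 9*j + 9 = (j - 1)*(j^2 - 9) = (j - 3)*(j - 1)*(j + 3)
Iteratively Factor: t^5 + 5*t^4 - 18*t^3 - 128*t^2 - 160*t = (t + 4)*(t^4 + t^3 - 22*t^2 - 40*t) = (t + 4)^2*(t^3 - 3*t^2 - 10*t) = (t - 5)*(t + 4)^2*(t^2 + 2*t) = t*(t - 5)*(t + 4)^2*(t + 2)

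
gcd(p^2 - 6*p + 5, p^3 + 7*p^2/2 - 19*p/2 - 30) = 1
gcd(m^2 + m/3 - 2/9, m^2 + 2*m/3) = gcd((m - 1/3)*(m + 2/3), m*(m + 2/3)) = m + 2/3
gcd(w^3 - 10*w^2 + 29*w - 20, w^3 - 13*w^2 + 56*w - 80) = w^2 - 9*w + 20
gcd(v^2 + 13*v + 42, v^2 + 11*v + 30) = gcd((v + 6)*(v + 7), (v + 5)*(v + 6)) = v + 6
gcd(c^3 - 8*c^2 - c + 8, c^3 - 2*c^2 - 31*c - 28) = c + 1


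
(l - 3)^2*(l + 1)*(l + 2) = l^4 - 3*l^3 - 7*l^2 + 15*l + 18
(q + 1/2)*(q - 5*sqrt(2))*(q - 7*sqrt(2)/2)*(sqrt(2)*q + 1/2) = sqrt(2)*q^4 - 33*q^3/2 + sqrt(2)*q^3/2 - 33*q^2/4 + 123*sqrt(2)*q^2/4 + 35*q/2 + 123*sqrt(2)*q/8 + 35/4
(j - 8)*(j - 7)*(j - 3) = j^3 - 18*j^2 + 101*j - 168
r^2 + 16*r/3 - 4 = (r - 2/3)*(r + 6)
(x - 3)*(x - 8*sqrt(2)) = x^2 - 8*sqrt(2)*x - 3*x + 24*sqrt(2)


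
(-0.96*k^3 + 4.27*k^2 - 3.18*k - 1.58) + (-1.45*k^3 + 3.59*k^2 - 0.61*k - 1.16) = -2.41*k^3 + 7.86*k^2 - 3.79*k - 2.74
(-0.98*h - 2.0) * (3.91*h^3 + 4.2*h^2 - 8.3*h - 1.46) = -3.8318*h^4 - 11.936*h^3 - 0.266*h^2 + 18.0308*h + 2.92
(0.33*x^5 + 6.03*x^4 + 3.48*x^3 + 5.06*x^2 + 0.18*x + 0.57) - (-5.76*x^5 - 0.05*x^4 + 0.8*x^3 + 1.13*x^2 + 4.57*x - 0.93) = 6.09*x^5 + 6.08*x^4 + 2.68*x^3 + 3.93*x^2 - 4.39*x + 1.5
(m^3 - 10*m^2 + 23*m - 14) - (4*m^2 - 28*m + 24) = m^3 - 14*m^2 + 51*m - 38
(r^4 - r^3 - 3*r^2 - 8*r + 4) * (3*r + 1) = 3*r^5 - 2*r^4 - 10*r^3 - 27*r^2 + 4*r + 4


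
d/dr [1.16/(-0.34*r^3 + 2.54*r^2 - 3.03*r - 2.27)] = (1.1832*r^2 - 5.8928*r + 3.5148)/(0.34*r^3 - 2.54*r^2 + 3.03*r + 2.27)^2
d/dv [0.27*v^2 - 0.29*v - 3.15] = 0.54*v - 0.29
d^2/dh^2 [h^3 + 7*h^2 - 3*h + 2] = 6*h + 14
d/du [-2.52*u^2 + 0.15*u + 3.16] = 0.15 - 5.04*u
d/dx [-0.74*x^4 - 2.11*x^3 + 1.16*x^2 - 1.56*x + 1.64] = -2.96*x^3 - 6.33*x^2 + 2.32*x - 1.56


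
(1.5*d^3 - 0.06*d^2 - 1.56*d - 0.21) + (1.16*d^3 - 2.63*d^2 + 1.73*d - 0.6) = 2.66*d^3 - 2.69*d^2 + 0.17*d - 0.81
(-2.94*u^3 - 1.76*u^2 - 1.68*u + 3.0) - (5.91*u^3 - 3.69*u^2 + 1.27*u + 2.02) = -8.85*u^3 + 1.93*u^2 - 2.95*u + 0.98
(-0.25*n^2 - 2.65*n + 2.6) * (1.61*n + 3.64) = -0.4025*n^3 - 5.1765*n^2 - 5.46*n + 9.464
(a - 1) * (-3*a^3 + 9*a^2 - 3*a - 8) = -3*a^4 + 12*a^3 - 12*a^2 - 5*a + 8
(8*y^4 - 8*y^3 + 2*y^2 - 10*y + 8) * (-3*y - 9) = -24*y^5 - 48*y^4 + 66*y^3 + 12*y^2 + 66*y - 72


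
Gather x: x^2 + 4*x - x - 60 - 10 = x^2 + 3*x - 70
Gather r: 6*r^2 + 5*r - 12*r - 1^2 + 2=6*r^2 - 7*r + 1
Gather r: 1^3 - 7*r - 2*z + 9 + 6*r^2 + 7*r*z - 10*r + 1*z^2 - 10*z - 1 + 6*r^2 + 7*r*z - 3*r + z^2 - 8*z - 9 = 12*r^2 + r*(14*z - 20) + 2*z^2 - 20*z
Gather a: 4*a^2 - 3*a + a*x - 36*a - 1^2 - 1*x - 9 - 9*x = 4*a^2 + a*(x - 39) - 10*x - 10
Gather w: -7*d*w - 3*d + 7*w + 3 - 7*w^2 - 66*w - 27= -3*d - 7*w^2 + w*(-7*d - 59) - 24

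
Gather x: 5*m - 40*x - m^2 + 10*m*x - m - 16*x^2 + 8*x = -m^2 + 4*m - 16*x^2 + x*(10*m - 32)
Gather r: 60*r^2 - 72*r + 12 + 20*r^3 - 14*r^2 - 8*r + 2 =20*r^3 + 46*r^2 - 80*r + 14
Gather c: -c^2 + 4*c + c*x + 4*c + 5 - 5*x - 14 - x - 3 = -c^2 + c*(x + 8) - 6*x - 12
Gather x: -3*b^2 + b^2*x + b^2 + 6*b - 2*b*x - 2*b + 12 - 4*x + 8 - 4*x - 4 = -2*b^2 + 4*b + x*(b^2 - 2*b - 8) + 16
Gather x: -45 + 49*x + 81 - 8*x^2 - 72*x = -8*x^2 - 23*x + 36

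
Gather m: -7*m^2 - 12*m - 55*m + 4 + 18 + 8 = -7*m^2 - 67*m + 30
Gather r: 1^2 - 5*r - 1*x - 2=-5*r - x - 1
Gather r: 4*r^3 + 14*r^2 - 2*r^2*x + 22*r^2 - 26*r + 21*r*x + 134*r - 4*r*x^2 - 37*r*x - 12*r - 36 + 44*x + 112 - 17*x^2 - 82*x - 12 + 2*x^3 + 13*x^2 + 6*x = 4*r^3 + r^2*(36 - 2*x) + r*(-4*x^2 - 16*x + 96) + 2*x^3 - 4*x^2 - 32*x + 64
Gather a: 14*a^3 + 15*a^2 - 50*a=14*a^3 + 15*a^2 - 50*a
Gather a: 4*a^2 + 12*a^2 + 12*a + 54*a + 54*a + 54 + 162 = 16*a^2 + 120*a + 216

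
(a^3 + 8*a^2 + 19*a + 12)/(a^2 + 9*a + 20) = (a^2 + 4*a + 3)/(a + 5)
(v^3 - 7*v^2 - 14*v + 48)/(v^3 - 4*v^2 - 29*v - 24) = (v - 2)/(v + 1)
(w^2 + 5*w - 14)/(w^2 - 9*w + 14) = (w + 7)/(w - 7)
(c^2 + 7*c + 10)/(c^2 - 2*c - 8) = (c + 5)/(c - 4)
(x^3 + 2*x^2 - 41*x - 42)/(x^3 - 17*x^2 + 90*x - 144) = (x^2 + 8*x + 7)/(x^2 - 11*x + 24)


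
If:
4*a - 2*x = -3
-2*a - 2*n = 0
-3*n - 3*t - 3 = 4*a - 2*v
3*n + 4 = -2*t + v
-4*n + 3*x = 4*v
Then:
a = 57/68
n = -57/68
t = 59/68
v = 219/68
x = 54/17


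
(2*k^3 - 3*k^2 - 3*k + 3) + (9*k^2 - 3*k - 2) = 2*k^3 + 6*k^2 - 6*k + 1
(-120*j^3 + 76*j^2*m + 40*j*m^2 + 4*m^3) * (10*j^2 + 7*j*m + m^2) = -1200*j^5 - 80*j^4*m + 812*j^3*m^2 + 396*j^2*m^3 + 68*j*m^4 + 4*m^5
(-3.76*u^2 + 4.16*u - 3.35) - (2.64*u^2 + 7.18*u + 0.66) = -6.4*u^2 - 3.02*u - 4.01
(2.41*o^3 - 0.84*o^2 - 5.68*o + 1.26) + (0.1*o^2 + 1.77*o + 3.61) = 2.41*o^3 - 0.74*o^2 - 3.91*o + 4.87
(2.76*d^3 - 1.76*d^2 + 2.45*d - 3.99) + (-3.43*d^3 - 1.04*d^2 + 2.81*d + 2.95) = -0.67*d^3 - 2.8*d^2 + 5.26*d - 1.04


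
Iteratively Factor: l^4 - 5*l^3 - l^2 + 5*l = (l + 1)*(l^3 - 6*l^2 + 5*l) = (l - 5)*(l + 1)*(l^2 - l) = l*(l - 5)*(l + 1)*(l - 1)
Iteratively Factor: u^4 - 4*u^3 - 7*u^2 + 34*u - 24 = (u - 4)*(u^3 - 7*u + 6) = (u - 4)*(u + 3)*(u^2 - 3*u + 2) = (u - 4)*(u - 1)*(u + 3)*(u - 2)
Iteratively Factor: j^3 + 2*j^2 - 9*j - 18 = (j - 3)*(j^2 + 5*j + 6) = (j - 3)*(j + 3)*(j + 2)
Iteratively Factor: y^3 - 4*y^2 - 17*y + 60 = (y - 3)*(y^2 - y - 20) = (y - 5)*(y - 3)*(y + 4)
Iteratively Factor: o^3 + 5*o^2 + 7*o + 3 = (o + 1)*(o^2 + 4*o + 3) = (o + 1)^2*(o + 3)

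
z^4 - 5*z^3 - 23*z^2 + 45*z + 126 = (z - 7)*(z - 3)*(z + 2)*(z + 3)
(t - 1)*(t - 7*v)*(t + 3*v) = t^3 - 4*t^2*v - t^2 - 21*t*v^2 + 4*t*v + 21*v^2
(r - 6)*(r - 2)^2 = r^3 - 10*r^2 + 28*r - 24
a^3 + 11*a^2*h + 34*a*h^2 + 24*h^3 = (a + h)*(a + 4*h)*(a + 6*h)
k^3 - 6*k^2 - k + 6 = (k - 6)*(k - 1)*(k + 1)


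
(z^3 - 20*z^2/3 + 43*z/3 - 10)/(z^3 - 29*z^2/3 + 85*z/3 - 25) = (z - 2)/(z - 5)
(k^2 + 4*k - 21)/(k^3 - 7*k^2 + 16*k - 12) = (k + 7)/(k^2 - 4*k + 4)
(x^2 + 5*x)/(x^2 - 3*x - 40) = x/(x - 8)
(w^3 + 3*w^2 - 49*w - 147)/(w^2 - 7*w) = w + 10 + 21/w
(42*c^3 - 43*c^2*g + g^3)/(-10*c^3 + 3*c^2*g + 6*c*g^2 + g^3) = (-42*c^2 + c*g + g^2)/(10*c^2 + 7*c*g + g^2)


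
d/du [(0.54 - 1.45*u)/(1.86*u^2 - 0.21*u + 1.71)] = (2.697*u^2 - 2.0088*u - 2.3661)/(3.4596*u^4 - 0.7812*u^3 + 6.4053*u^2 - 0.7182*u + 2.9241)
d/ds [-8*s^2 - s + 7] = -16*s - 1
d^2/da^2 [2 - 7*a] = 0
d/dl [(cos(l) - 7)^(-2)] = 2*sin(l)/(cos(l) - 7)^3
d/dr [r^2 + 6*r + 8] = 2*r + 6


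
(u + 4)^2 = u^2 + 8*u + 16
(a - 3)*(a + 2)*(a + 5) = a^3 + 4*a^2 - 11*a - 30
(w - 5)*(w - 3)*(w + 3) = w^3 - 5*w^2 - 9*w + 45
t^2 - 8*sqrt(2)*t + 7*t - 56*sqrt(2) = (t + 7)*(t - 8*sqrt(2))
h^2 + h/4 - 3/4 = (h - 3/4)*(h + 1)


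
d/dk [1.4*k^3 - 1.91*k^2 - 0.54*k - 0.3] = 4.2*k^2 - 3.82*k - 0.54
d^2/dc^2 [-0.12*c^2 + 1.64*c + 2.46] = -0.240000000000000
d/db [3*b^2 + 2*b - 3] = 6*b + 2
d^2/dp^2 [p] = 0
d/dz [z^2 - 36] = 2*z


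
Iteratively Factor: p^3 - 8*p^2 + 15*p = (p - 5)*(p^2 - 3*p) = (p - 5)*(p - 3)*(p)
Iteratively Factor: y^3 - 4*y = (y - 2)*(y^2 + 2*y) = (y - 2)*(y + 2)*(y)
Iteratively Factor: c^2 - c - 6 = (c - 3)*(c + 2)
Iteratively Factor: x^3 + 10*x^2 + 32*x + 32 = (x + 2)*(x^2 + 8*x + 16) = (x + 2)*(x + 4)*(x + 4)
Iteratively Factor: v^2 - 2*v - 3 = (v - 3)*(v + 1)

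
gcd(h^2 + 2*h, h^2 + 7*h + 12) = 1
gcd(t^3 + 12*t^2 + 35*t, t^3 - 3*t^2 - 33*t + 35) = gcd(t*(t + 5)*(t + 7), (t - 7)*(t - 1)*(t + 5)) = t + 5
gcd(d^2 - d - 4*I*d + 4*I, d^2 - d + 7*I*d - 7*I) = d - 1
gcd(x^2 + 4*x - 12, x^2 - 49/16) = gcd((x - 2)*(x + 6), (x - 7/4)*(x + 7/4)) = 1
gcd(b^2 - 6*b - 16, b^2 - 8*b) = b - 8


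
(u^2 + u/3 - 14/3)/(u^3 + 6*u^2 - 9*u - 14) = (u + 7/3)/(u^2 + 8*u + 7)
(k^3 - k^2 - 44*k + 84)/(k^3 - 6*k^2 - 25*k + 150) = (k^2 + 5*k - 14)/(k^2 - 25)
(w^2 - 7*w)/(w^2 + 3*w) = (w - 7)/(w + 3)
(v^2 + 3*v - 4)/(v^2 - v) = (v + 4)/v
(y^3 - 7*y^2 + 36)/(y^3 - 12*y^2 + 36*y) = (y^2 - y - 6)/(y*(y - 6))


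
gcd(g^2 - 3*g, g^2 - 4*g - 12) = 1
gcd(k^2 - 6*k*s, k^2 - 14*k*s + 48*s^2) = -k + 6*s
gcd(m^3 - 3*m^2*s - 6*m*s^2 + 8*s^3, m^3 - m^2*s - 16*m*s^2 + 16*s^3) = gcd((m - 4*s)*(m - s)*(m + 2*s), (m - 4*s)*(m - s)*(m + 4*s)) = m^2 - 5*m*s + 4*s^2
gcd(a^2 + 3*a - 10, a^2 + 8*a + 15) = a + 5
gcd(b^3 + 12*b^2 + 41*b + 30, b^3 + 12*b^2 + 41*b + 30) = b^3 + 12*b^2 + 41*b + 30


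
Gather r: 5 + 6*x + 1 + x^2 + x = x^2 + 7*x + 6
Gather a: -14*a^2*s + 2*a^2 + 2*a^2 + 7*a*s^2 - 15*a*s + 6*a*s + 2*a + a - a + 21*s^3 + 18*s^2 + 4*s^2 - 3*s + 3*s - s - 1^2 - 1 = a^2*(4 - 14*s) + a*(7*s^2 - 9*s + 2) + 21*s^3 + 22*s^2 - s - 2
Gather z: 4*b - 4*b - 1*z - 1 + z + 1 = 0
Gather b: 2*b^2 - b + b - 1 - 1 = 2*b^2 - 2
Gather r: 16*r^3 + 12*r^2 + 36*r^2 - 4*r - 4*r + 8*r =16*r^3 + 48*r^2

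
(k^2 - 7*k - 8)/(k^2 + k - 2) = (k^2 - 7*k - 8)/(k^2 + k - 2)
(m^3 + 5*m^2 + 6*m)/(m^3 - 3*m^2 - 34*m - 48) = m/(m - 8)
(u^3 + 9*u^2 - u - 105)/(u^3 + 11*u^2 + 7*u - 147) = (u + 5)/(u + 7)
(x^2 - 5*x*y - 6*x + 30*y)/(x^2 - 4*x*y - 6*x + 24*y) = (x - 5*y)/(x - 4*y)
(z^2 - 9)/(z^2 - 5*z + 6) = (z + 3)/(z - 2)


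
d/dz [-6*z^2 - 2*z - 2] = -12*z - 2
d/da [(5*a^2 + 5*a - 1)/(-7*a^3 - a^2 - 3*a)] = (35*a^4 + 70*a^3 - 31*a^2 - 2*a - 3)/(a^2*(49*a^4 + 14*a^3 + 43*a^2 + 6*a + 9))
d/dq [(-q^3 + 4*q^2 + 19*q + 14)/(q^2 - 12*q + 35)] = (-q^2 + 10*q + 17)/(q^2 - 10*q + 25)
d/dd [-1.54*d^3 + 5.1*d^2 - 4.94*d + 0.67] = -4.62*d^2 + 10.2*d - 4.94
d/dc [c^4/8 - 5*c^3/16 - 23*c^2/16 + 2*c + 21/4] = c^3/2 - 15*c^2/16 - 23*c/8 + 2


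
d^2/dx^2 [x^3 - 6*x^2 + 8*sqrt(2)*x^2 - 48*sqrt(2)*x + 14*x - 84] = 6*x - 12 + 16*sqrt(2)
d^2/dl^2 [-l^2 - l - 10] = -2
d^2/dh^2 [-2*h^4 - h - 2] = -24*h^2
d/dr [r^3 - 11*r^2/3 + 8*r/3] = 3*r^2 - 22*r/3 + 8/3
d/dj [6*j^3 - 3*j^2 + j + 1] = 18*j^2 - 6*j + 1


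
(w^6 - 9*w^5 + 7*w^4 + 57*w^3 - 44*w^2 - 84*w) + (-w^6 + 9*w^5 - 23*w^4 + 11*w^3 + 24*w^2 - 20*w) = -16*w^4 + 68*w^3 - 20*w^2 - 104*w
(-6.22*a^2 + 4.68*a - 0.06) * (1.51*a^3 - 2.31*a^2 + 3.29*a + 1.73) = -9.3922*a^5 + 21.435*a^4 - 31.3652*a^3 + 4.7752*a^2 + 7.899*a - 0.1038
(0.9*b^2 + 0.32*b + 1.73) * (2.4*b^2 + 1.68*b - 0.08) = 2.16*b^4 + 2.28*b^3 + 4.6176*b^2 + 2.8808*b - 0.1384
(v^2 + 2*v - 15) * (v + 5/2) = v^3 + 9*v^2/2 - 10*v - 75/2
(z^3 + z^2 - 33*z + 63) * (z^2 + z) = z^5 + 2*z^4 - 32*z^3 + 30*z^2 + 63*z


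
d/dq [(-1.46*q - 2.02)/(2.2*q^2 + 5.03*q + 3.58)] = (3.212*q^2 + 8.888*q + 4.9338)/(4.84*q^4 + 22.132*q^3 + 41.0529*q^2 + 36.0148*q + 12.8164)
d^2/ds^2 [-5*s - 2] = 0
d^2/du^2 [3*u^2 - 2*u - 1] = 6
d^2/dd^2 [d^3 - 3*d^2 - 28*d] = 6*d - 6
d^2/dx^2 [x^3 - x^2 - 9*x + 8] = 6*x - 2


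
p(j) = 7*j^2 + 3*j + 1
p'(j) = 14*j + 3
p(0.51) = 4.35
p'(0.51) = 10.14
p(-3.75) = 88.19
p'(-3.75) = -49.50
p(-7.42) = 364.13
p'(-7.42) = -100.88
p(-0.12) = 0.74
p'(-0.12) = 1.32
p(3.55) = 99.87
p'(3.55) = 52.70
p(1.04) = 11.69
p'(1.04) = 17.56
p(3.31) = 87.62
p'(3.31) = 49.34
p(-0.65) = 2.01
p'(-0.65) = -6.10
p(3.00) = 73.00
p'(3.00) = 45.00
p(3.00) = 73.00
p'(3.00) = 45.00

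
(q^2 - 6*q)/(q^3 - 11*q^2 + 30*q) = 1/(q - 5)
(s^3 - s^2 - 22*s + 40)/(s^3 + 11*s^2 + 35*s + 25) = (s^2 - 6*s + 8)/(s^2 + 6*s + 5)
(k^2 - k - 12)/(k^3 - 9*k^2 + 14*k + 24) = (k + 3)/(k^2 - 5*k - 6)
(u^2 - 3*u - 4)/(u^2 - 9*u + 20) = (u + 1)/(u - 5)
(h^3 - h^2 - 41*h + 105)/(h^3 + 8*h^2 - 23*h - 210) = (h - 3)/(h + 6)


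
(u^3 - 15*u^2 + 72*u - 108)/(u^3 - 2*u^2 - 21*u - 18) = (u^2 - 9*u + 18)/(u^2 + 4*u + 3)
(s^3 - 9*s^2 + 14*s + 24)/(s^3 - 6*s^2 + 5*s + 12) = (s - 6)/(s - 3)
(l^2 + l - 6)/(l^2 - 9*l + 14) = (l + 3)/(l - 7)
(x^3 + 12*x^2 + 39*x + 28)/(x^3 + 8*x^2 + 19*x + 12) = (x + 7)/(x + 3)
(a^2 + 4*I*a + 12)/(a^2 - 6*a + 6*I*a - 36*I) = (a - 2*I)/(a - 6)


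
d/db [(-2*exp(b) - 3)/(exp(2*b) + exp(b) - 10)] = ((2*exp(b) + 1)*(2*exp(b) + 3) - 2*exp(2*b) - 2*exp(b) + 20)*exp(b)/(exp(2*b) + exp(b) - 10)^2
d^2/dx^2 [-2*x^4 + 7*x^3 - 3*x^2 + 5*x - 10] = -24*x^2 + 42*x - 6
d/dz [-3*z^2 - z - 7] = -6*z - 1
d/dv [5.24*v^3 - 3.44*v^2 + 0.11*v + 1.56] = 15.72*v^2 - 6.88*v + 0.11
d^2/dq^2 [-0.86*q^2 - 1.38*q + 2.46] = -1.72000000000000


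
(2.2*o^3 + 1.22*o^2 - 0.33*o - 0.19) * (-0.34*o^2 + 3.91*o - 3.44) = -0.748*o^5 + 8.1872*o^4 - 2.6856*o^3 - 5.4225*o^2 + 0.3923*o + 0.6536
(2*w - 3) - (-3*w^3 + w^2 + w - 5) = 3*w^3 - w^2 + w + 2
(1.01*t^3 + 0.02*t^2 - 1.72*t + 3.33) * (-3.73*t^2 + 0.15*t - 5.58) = -3.7673*t^5 + 0.0769*t^4 + 0.7828*t^3 - 12.7905*t^2 + 10.0971*t - 18.5814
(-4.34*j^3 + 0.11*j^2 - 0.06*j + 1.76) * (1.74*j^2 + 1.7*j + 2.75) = -7.5516*j^5 - 7.1866*j^4 - 11.8524*j^3 + 3.2629*j^2 + 2.827*j + 4.84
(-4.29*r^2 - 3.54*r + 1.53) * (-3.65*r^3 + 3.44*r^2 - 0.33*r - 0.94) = 15.6585*r^5 - 1.8366*r^4 - 16.3464*r^3 + 10.464*r^2 + 2.8227*r - 1.4382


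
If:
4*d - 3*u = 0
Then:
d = 3*u/4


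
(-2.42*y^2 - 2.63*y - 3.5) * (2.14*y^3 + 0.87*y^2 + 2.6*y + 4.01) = -5.1788*y^5 - 7.7336*y^4 - 16.0701*y^3 - 19.5872*y^2 - 19.6463*y - 14.035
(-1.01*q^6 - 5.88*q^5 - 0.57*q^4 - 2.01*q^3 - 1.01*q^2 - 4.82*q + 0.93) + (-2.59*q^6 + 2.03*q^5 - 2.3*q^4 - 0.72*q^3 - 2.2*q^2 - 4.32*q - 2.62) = -3.6*q^6 - 3.85*q^5 - 2.87*q^4 - 2.73*q^3 - 3.21*q^2 - 9.14*q - 1.69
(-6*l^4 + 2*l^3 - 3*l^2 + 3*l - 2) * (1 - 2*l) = 12*l^5 - 10*l^4 + 8*l^3 - 9*l^2 + 7*l - 2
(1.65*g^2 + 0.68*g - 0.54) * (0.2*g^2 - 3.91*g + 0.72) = 0.33*g^4 - 6.3155*g^3 - 1.5788*g^2 + 2.601*g - 0.3888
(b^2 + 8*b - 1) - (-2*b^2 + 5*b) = 3*b^2 + 3*b - 1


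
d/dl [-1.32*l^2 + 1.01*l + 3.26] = 1.01 - 2.64*l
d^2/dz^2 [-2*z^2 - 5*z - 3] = -4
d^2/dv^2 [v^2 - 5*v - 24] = 2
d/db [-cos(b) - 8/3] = sin(b)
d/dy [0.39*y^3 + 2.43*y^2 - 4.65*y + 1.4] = 1.17*y^2 + 4.86*y - 4.65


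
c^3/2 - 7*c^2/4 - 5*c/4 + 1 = (c/2 + 1/2)*(c - 4)*(c - 1/2)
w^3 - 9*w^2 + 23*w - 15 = (w - 5)*(w - 3)*(w - 1)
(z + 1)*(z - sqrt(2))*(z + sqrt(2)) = z^3 + z^2 - 2*z - 2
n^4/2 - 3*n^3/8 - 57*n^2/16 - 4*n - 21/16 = (n/2 + 1/2)*(n - 7/2)*(n + 3/4)*(n + 1)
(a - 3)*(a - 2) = a^2 - 5*a + 6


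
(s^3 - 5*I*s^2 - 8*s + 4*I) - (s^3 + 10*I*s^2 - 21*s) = -15*I*s^2 + 13*s + 4*I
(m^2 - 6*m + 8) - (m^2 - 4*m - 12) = 20 - 2*m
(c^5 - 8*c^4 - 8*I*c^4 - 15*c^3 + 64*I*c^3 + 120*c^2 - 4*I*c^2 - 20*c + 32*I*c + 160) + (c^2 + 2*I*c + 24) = c^5 - 8*c^4 - 8*I*c^4 - 15*c^3 + 64*I*c^3 + 121*c^2 - 4*I*c^2 - 20*c + 34*I*c + 184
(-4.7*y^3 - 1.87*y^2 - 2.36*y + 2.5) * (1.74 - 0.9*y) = 4.23*y^4 - 6.495*y^3 - 1.1298*y^2 - 6.3564*y + 4.35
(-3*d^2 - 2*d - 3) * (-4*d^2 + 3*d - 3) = 12*d^4 - d^3 + 15*d^2 - 3*d + 9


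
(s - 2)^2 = s^2 - 4*s + 4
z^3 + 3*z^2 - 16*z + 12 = (z - 2)*(z - 1)*(z + 6)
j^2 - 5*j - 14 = (j - 7)*(j + 2)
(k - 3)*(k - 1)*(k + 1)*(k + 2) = k^4 - k^3 - 7*k^2 + k + 6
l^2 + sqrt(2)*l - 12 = (l - 2*sqrt(2))*(l + 3*sqrt(2))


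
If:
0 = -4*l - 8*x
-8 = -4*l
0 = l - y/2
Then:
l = 2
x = -1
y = 4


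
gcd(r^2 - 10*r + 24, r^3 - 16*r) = r - 4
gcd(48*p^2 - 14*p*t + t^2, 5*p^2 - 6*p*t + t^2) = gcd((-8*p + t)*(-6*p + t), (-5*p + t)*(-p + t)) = 1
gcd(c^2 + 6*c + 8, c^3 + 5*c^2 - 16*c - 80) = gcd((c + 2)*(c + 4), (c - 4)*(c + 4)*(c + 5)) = c + 4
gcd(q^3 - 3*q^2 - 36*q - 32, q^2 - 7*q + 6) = 1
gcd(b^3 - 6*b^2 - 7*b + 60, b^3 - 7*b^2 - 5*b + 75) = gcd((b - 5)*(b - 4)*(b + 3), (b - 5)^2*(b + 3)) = b^2 - 2*b - 15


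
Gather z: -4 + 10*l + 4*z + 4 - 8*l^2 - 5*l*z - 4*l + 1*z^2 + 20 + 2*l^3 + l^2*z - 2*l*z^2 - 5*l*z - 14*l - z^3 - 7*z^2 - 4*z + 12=2*l^3 - 8*l^2 - 8*l - z^3 + z^2*(-2*l - 6) + z*(l^2 - 10*l) + 32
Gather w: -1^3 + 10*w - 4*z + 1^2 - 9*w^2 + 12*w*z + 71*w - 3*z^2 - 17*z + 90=-9*w^2 + w*(12*z + 81) - 3*z^2 - 21*z + 90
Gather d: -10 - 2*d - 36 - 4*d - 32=-6*d - 78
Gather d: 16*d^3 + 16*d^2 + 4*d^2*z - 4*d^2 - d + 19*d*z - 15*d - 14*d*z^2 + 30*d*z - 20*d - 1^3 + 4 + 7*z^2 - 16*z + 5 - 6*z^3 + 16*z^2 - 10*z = 16*d^3 + d^2*(4*z + 12) + d*(-14*z^2 + 49*z - 36) - 6*z^3 + 23*z^2 - 26*z + 8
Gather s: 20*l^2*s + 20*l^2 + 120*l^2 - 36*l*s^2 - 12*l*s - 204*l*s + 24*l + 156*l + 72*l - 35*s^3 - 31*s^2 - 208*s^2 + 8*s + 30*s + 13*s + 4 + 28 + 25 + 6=140*l^2 + 252*l - 35*s^3 + s^2*(-36*l - 239) + s*(20*l^2 - 216*l + 51) + 63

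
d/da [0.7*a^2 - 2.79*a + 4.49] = 1.4*a - 2.79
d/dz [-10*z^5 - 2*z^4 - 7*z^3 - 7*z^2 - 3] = z*(-50*z^3 - 8*z^2 - 21*z - 14)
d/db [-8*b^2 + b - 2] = 1 - 16*b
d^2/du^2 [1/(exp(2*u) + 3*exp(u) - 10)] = (2*(2*exp(u) + 3)^2*exp(u) - (4*exp(u) + 3)*(exp(2*u) + 3*exp(u) - 10))*exp(u)/(exp(2*u) + 3*exp(u) - 10)^3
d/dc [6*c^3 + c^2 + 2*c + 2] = 18*c^2 + 2*c + 2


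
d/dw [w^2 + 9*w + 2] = 2*w + 9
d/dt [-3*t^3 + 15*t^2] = 3*t*(10 - 3*t)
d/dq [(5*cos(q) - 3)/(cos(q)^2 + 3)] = (5*cos(q)^2 - 6*cos(q) - 15)*sin(q)/((sin(q) - 2)^2*(sin(q) + 2)^2)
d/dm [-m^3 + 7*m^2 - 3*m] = -3*m^2 + 14*m - 3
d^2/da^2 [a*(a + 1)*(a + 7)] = 6*a + 16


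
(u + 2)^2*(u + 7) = u^3 + 11*u^2 + 32*u + 28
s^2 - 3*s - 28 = (s - 7)*(s + 4)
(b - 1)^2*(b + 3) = b^3 + b^2 - 5*b + 3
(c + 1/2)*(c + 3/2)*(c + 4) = c^3 + 6*c^2 + 35*c/4 + 3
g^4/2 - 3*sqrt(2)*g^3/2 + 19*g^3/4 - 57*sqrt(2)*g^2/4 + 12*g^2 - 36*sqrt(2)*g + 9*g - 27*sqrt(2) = (g/2 + 1)*(g + 3/2)*(g + 6)*(g - 3*sqrt(2))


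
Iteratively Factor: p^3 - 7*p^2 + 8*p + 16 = (p - 4)*(p^2 - 3*p - 4) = (p - 4)*(p + 1)*(p - 4)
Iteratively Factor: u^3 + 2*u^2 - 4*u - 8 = (u + 2)*(u^2 - 4) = (u - 2)*(u + 2)*(u + 2)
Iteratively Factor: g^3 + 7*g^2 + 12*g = (g + 4)*(g^2 + 3*g) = (g + 3)*(g + 4)*(g)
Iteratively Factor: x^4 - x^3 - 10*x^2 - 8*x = (x + 2)*(x^3 - 3*x^2 - 4*x) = (x + 1)*(x + 2)*(x^2 - 4*x) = (x - 4)*(x + 1)*(x + 2)*(x)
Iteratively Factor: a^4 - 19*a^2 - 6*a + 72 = (a - 2)*(a^3 + 2*a^2 - 15*a - 36) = (a - 2)*(a + 3)*(a^2 - a - 12) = (a - 4)*(a - 2)*(a + 3)*(a + 3)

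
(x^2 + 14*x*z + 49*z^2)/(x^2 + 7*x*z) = (x + 7*z)/x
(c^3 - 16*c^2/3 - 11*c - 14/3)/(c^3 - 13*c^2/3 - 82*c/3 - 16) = (c^2 - 6*c - 7)/(c^2 - 5*c - 24)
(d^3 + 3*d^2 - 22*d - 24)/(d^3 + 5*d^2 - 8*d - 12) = (d - 4)/(d - 2)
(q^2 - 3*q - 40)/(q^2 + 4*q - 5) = (q - 8)/(q - 1)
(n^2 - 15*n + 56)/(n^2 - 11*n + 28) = (n - 8)/(n - 4)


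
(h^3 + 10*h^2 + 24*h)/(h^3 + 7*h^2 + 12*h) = (h + 6)/(h + 3)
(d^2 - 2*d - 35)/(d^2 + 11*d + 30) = (d - 7)/(d + 6)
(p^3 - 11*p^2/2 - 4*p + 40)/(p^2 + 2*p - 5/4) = 2*(p^2 - 8*p + 16)/(2*p - 1)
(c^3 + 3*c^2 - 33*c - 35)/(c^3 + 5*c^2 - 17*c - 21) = (c - 5)/(c - 3)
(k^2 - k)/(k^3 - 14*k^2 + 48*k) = (k - 1)/(k^2 - 14*k + 48)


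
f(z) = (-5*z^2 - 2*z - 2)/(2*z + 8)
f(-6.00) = 42.50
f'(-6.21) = 5.08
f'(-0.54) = 0.59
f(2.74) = -3.34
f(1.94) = -2.08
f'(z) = (-10*z - 2)/(2*z + 8) - 2*(-5*z^2 - 2*z - 2)/(2*z + 8)^2 = (-5*z^2 - 40*z - 6)/(2*(z^2 + 8*z + 16))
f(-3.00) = -20.50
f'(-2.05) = 7.23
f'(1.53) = -1.29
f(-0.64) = -0.41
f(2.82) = -3.48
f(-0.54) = -0.34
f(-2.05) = -4.85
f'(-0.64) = 0.78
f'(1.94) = -1.45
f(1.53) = -1.52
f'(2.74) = -1.69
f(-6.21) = 41.27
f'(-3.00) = 34.50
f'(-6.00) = 6.75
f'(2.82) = -1.70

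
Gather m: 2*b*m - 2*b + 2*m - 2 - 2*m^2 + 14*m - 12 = -2*b - 2*m^2 + m*(2*b + 16) - 14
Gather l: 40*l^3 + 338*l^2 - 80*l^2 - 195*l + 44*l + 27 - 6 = 40*l^3 + 258*l^2 - 151*l + 21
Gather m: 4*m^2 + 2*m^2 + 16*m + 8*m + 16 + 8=6*m^2 + 24*m + 24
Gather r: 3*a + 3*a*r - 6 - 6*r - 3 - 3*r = 3*a + r*(3*a - 9) - 9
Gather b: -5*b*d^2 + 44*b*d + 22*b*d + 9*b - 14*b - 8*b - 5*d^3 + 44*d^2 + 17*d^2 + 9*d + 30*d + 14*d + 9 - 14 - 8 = b*(-5*d^2 + 66*d - 13) - 5*d^3 + 61*d^2 + 53*d - 13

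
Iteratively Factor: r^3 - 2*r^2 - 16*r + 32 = (r - 4)*(r^2 + 2*r - 8) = (r - 4)*(r - 2)*(r + 4)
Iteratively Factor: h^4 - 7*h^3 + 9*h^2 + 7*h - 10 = (h - 5)*(h^3 - 2*h^2 - h + 2) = (h - 5)*(h - 2)*(h^2 - 1) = (h - 5)*(h - 2)*(h - 1)*(h + 1)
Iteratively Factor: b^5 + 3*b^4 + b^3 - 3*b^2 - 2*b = (b + 1)*(b^4 + 2*b^3 - b^2 - 2*b) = (b + 1)^2*(b^3 + b^2 - 2*b) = (b - 1)*(b + 1)^2*(b^2 + 2*b) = b*(b - 1)*(b + 1)^2*(b + 2)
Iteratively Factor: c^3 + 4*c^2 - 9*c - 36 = (c + 4)*(c^2 - 9) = (c - 3)*(c + 4)*(c + 3)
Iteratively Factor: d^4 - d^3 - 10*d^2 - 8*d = (d - 4)*(d^3 + 3*d^2 + 2*d) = (d - 4)*(d + 1)*(d^2 + 2*d) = d*(d - 4)*(d + 1)*(d + 2)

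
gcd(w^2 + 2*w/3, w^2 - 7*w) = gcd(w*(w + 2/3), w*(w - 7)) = w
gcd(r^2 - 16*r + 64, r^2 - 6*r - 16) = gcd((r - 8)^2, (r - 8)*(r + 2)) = r - 8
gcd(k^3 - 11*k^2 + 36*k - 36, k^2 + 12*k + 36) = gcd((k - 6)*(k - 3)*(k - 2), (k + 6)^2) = 1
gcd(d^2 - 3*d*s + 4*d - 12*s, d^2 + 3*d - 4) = d + 4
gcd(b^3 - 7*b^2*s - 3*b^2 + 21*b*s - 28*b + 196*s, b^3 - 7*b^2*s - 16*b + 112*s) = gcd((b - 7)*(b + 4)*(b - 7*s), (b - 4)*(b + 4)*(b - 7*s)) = -b^2 + 7*b*s - 4*b + 28*s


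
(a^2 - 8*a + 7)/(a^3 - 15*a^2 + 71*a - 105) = (a - 1)/(a^2 - 8*a + 15)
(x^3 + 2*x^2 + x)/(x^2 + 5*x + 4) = x*(x + 1)/(x + 4)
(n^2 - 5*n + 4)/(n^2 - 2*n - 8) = (n - 1)/(n + 2)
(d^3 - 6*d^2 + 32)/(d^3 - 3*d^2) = (d^3 - 6*d^2 + 32)/(d^2*(d - 3))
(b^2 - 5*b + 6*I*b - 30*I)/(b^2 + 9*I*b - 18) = (b - 5)/(b + 3*I)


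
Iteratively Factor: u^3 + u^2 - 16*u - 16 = (u + 1)*(u^2 - 16) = (u - 4)*(u + 1)*(u + 4)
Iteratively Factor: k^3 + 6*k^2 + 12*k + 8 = (k + 2)*(k^2 + 4*k + 4) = (k + 2)^2*(k + 2)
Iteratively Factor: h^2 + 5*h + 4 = (h + 1)*(h + 4)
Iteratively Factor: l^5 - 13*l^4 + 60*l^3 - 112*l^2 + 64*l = (l - 1)*(l^4 - 12*l^3 + 48*l^2 - 64*l) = (l - 4)*(l - 1)*(l^3 - 8*l^2 + 16*l) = l*(l - 4)*(l - 1)*(l^2 - 8*l + 16) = l*(l - 4)^2*(l - 1)*(l - 4)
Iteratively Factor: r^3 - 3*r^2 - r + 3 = (r + 1)*(r^2 - 4*r + 3) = (r - 3)*(r + 1)*(r - 1)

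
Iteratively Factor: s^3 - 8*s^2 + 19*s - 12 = (s - 3)*(s^2 - 5*s + 4) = (s - 4)*(s - 3)*(s - 1)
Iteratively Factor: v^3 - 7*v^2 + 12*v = (v - 3)*(v^2 - 4*v) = (v - 4)*(v - 3)*(v)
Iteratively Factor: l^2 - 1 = (l + 1)*(l - 1)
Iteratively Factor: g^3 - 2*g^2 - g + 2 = (g - 1)*(g^2 - g - 2) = (g - 2)*(g - 1)*(g + 1)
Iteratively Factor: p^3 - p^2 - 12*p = (p)*(p^2 - p - 12) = p*(p + 3)*(p - 4)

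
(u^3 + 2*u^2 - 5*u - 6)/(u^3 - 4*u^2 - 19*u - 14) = (u^2 + u - 6)/(u^2 - 5*u - 14)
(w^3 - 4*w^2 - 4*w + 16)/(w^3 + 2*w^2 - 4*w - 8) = (w - 4)/(w + 2)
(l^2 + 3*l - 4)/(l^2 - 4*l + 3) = (l + 4)/(l - 3)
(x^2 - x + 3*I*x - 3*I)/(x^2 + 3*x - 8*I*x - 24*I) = (x^2 + x*(-1 + 3*I) - 3*I)/(x^2 + x*(3 - 8*I) - 24*I)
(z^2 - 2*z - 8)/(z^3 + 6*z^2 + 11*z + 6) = (z - 4)/(z^2 + 4*z + 3)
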